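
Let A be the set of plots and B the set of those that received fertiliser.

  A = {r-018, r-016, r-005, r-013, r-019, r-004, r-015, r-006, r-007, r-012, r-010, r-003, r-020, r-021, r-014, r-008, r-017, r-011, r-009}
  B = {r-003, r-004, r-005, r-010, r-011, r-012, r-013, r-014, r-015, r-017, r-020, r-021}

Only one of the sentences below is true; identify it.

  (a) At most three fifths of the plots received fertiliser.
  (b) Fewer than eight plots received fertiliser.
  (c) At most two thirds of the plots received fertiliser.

|A| = 19, |A ∩ B| = 12, |A ∖ B| = 7.
(a) requires |A ∩ B| / |A| ≤ 3/5: false.
(b) requires |A ∩ B| < 8: false.
(c) requires |A ∩ B| / |A| ≤ 2/3: true.

(c)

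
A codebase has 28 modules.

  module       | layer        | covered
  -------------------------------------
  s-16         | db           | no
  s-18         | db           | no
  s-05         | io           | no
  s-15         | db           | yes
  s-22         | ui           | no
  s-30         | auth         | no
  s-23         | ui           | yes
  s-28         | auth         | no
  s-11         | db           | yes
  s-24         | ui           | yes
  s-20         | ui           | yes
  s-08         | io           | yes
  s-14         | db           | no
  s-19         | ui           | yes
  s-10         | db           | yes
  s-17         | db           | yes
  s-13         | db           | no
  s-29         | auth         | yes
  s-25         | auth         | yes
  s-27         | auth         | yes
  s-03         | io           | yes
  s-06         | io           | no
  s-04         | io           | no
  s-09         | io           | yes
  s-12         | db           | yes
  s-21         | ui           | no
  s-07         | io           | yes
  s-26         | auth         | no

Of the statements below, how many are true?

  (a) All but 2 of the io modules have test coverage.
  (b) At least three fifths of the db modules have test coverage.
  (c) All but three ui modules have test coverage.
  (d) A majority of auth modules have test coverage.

(a) io: |A| = 7, |A ∩ B| = 4; needs |A ∖ B| = 2 — false.
(b) db: |A| = 9, |A ∩ B| = 5; needs |A ∩ B| / |A| ≥ 3/5 — false.
(c) ui: |A| = 6, |A ∩ B| = 4; needs |A ∖ B| = 3 — false.
(d) auth: |A| = 6, |A ∩ B| = 3; needs |A ∩ B| > |A ∖ B| — false.

0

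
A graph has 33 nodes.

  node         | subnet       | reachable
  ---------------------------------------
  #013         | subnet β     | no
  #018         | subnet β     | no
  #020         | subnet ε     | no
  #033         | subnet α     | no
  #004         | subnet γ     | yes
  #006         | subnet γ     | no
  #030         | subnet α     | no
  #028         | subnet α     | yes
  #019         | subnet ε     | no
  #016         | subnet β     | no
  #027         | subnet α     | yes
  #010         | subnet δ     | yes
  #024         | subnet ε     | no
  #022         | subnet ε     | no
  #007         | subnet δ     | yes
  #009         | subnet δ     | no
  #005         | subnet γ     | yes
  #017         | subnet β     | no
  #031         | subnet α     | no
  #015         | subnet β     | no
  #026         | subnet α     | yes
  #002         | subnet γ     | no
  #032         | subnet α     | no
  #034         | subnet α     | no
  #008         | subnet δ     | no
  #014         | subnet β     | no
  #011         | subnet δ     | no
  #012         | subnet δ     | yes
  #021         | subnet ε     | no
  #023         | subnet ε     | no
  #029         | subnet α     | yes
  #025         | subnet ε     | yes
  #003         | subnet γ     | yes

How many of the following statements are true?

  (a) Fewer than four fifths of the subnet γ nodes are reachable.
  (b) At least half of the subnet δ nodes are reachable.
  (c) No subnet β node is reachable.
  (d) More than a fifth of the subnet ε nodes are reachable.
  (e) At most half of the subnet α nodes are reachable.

(a) subnet γ: |A| = 5, |A ∩ B| = 3; needs |A ∩ B| / |A| < 4/5 — true.
(b) subnet δ: |A| = 6, |A ∩ B| = 3; needs |A ∩ B| ≥ |A ∖ B| — true.
(c) subnet β: |A| = 6, |A ∩ B| = 0; needs A ∩ B = ∅ (|A ∩ B| = 0) — true.
(d) subnet ε: |A| = 7, |A ∩ B| = 1; needs |A ∩ B| / |A| > 1/5 — false.
(e) subnet α: |A| = 9, |A ∩ B| = 4; needs |A ∩ B| ≤ |A ∖ B| — true.

4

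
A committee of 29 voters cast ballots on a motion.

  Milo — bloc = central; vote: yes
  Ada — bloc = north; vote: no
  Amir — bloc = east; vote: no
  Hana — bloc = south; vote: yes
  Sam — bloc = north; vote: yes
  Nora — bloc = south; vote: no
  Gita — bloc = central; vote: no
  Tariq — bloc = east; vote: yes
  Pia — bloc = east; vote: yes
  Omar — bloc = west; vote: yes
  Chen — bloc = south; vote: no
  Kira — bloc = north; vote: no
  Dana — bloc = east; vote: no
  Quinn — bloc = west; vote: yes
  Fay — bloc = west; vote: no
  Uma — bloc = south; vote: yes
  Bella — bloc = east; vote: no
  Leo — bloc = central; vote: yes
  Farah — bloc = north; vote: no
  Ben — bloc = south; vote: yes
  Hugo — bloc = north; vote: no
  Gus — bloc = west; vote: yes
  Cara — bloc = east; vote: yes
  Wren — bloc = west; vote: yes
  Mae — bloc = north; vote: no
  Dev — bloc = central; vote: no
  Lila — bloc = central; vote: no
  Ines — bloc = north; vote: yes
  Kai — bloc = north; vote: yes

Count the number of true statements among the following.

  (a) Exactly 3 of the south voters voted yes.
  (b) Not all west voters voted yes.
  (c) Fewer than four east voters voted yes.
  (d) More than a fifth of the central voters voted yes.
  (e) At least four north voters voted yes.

(a) south: |A| = 5, |A ∩ B| = 3; needs |A ∩ B| = 3 — true.
(b) west: |A| = 5, |A ∩ B| = 4; needs A ⊄ B (|A ∖ B| ≥ 1) — true.
(c) east: |A| = 6, |A ∩ B| = 3; needs |A ∩ B| < 4 — true.
(d) central: |A| = 5, |A ∩ B| = 2; needs |A ∩ B| / |A| > 1/5 — true.
(e) north: |A| = 8, |A ∩ B| = 3; needs |A ∩ B| ≥ 4 — false.

4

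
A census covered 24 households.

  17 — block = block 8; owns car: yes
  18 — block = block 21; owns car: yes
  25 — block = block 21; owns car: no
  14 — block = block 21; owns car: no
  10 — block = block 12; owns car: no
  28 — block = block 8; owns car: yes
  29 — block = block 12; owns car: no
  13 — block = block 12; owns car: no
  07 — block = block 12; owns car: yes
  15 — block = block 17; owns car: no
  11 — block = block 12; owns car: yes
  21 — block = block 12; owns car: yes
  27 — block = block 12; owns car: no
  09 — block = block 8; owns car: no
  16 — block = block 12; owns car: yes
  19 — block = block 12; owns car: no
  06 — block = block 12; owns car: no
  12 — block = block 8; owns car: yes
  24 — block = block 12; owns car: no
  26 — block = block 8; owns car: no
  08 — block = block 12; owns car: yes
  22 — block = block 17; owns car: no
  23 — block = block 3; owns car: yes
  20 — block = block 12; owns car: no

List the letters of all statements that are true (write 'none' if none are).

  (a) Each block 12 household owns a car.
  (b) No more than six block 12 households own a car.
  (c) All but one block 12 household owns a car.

(b)

|A| = 13, |A ∩ B| = 5, |A ∖ B| = 8.
(a) A ⊆ B, i.e. every element of A is in B (|A ∖ B| = 0): fails.
(b) |A ∩ B| ≤ 6: holds.
(c) |A ∖ B| = 1: fails.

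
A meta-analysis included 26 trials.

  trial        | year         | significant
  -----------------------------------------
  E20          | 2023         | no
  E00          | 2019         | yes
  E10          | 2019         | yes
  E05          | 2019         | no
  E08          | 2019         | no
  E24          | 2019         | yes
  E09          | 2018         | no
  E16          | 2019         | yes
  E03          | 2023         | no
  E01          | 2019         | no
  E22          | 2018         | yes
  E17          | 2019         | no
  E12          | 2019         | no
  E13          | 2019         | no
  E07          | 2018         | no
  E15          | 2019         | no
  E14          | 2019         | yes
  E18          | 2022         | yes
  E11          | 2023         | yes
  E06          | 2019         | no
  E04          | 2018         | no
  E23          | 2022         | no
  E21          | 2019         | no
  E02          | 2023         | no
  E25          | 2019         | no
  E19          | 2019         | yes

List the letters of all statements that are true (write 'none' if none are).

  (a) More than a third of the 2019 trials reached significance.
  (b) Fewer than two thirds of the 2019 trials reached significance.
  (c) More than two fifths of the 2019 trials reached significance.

|A| = 16, |A ∩ B| = 6, |A ∖ B| = 10.
(a) |A ∩ B| / |A| > 1/3: holds.
(b) |A ∩ B| / |A| < 2/3: holds.
(c) |A ∩ B| / |A| > 2/5: fails.

(a), (b)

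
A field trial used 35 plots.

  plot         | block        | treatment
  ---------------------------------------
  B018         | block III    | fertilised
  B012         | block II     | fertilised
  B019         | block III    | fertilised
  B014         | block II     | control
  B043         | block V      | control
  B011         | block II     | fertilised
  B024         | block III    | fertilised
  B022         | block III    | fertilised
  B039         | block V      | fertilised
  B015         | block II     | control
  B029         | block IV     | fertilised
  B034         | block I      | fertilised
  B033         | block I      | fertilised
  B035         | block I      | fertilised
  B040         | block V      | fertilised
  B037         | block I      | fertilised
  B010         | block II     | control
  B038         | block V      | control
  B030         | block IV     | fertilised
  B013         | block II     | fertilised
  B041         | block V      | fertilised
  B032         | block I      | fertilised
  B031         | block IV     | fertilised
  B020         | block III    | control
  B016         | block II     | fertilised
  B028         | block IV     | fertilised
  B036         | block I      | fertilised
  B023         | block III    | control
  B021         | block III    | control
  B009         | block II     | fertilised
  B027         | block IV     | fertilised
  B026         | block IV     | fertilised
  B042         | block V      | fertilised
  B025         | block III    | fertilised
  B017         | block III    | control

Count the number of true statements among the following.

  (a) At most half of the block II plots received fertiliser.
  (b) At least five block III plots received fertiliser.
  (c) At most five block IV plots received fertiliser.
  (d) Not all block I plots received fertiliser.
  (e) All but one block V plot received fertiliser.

1

(a) block II: |A| = 8, |A ∩ B| = 5; needs |A ∩ B| ≤ |A ∖ B| — false.
(b) block III: |A| = 9, |A ∩ B| = 5; needs |A ∩ B| ≥ 5 — true.
(c) block IV: |A| = 6, |A ∩ B| = 6; needs |A ∩ B| ≤ 5 — false.
(d) block I: |A| = 6, |A ∩ B| = 6; needs A ⊄ B (|A ∖ B| ≥ 1) — false.
(e) block V: |A| = 6, |A ∩ B| = 4; needs |A ∖ B| = 1 — false.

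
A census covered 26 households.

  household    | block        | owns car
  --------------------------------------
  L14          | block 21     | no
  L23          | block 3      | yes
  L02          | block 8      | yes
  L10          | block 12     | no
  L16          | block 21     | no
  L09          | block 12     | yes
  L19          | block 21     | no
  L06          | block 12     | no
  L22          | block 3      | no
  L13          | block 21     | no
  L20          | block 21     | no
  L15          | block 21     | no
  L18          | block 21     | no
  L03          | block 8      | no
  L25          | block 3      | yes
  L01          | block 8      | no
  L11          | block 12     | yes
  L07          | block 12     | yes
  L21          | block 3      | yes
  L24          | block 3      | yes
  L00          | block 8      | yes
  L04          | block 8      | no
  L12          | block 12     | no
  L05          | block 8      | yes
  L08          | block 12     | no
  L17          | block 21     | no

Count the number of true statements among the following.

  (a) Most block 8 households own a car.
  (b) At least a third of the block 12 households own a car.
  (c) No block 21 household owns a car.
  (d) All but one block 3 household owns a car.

3

(a) block 8: |A| = 6, |A ∩ B| = 3; needs |A ∩ B| > |A ∖ B| — false.
(b) block 12: |A| = 7, |A ∩ B| = 3; needs |A ∩ B| / |A| ≥ 1/3 — true.
(c) block 21: |A| = 8, |A ∩ B| = 0; needs A ∩ B = ∅ (|A ∩ B| = 0) — true.
(d) block 3: |A| = 5, |A ∩ B| = 4; needs |A ∖ B| = 1 — true.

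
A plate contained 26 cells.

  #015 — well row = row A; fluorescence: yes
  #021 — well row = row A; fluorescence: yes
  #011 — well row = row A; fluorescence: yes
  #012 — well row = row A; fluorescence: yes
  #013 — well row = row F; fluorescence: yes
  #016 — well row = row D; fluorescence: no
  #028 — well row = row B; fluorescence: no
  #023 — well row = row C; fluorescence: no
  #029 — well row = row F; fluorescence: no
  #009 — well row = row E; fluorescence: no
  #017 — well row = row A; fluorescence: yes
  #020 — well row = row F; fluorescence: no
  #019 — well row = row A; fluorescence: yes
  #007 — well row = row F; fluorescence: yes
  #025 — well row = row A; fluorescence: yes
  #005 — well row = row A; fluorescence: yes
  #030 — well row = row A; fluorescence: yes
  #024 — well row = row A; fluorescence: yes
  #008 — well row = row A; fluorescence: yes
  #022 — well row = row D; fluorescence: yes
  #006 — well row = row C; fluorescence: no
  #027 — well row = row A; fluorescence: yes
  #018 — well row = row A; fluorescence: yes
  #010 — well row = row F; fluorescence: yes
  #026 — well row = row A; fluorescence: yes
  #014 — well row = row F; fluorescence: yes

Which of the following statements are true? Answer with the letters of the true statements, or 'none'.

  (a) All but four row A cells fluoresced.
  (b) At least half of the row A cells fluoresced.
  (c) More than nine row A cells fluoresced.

|A| = 14, |A ∩ B| = 14, |A ∖ B| = 0.
(a) |A ∖ B| = 4: fails.
(b) |A ∩ B| ≥ |A ∖ B|: holds.
(c) |A ∩ B| > 9: holds.

(b), (c)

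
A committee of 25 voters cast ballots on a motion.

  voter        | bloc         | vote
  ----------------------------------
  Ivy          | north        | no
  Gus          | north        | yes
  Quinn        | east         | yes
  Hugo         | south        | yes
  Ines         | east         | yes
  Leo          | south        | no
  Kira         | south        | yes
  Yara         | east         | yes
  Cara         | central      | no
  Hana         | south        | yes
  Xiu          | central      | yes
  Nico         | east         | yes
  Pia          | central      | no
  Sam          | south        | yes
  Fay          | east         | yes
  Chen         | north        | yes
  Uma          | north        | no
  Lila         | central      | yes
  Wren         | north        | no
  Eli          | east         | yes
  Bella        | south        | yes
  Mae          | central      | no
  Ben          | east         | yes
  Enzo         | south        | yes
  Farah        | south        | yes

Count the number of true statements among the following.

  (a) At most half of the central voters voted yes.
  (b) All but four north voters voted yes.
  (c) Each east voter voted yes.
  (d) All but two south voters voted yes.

2

(a) central: |A| = 5, |A ∩ B| = 2; needs |A ∩ B| ≤ |A ∖ B| — true.
(b) north: |A| = 5, |A ∩ B| = 2; needs |A ∖ B| = 4 — false.
(c) east: |A| = 7, |A ∩ B| = 7; needs A ⊆ B, i.e. every element of A is in B (|A ∖ B| = 0) — true.
(d) south: |A| = 8, |A ∩ B| = 7; needs |A ∖ B| = 2 — false.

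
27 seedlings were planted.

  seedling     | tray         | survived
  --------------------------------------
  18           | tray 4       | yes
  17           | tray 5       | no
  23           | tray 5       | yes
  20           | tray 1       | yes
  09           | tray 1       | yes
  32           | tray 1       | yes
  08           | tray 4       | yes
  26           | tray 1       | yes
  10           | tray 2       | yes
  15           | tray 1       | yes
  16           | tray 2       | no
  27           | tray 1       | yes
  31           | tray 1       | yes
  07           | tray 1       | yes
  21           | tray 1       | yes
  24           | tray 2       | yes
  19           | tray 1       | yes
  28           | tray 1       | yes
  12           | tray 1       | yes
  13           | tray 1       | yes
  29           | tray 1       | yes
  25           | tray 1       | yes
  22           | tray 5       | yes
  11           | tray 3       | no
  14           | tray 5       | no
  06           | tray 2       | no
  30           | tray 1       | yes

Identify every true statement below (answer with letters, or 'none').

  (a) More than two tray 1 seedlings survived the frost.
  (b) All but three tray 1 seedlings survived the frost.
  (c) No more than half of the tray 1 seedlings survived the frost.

|A| = 16, |A ∩ B| = 16, |A ∖ B| = 0.
(a) |A ∩ B| > 2: holds.
(b) |A ∖ B| = 3: fails.
(c) |A ∩ B| ≤ |A ∖ B|: fails.

(a)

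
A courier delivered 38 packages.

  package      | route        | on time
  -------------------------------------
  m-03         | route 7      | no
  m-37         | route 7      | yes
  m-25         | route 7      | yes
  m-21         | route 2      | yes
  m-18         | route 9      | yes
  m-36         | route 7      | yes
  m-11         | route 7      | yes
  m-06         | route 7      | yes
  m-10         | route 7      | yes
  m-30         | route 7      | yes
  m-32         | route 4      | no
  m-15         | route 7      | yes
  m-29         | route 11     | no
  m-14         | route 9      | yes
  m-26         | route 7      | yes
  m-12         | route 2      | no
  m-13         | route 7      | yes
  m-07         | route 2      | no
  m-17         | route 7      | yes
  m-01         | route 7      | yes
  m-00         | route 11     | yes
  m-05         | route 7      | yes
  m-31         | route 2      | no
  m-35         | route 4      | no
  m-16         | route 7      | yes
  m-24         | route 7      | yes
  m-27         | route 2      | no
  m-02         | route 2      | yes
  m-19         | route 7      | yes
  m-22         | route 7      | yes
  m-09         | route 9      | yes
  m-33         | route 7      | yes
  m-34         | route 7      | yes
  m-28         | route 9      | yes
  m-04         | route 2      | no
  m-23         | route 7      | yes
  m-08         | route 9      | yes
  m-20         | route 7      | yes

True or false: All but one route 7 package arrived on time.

The determiner here denotes the relation: |A ∖ B| = 1.
|A| = 22, |A ∩ B| = 21, |A ∖ B| = 1.
|A ∖ B| = 1, so the statement is true.

True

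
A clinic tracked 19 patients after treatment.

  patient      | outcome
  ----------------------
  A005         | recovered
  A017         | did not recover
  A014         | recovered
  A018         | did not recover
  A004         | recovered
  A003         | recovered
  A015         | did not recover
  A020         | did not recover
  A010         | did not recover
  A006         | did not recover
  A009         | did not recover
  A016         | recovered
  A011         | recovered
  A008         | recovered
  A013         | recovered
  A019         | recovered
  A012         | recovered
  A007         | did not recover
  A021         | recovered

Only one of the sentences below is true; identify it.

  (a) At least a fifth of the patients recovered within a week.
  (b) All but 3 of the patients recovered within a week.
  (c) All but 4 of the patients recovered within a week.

|A| = 19, |A ∩ B| = 11, |A ∖ B| = 8.
(a) requires |A ∩ B| / |A| ≥ 1/5: true.
(b) requires |A ∖ B| = 3: false.
(c) requires |A ∖ B| = 4: false.

(a)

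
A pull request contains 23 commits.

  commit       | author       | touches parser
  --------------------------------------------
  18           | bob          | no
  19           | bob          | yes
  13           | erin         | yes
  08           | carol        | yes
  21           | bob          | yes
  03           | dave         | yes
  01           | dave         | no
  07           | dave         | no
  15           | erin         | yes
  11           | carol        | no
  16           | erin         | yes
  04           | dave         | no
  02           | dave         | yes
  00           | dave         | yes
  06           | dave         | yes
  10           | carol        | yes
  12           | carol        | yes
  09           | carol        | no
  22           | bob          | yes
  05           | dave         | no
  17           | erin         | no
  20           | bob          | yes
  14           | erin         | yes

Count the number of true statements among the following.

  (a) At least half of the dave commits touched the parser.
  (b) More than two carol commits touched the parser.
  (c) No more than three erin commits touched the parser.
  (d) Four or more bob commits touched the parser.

(a) dave: |A| = 8, |A ∩ B| = 4; needs |A ∩ B| ≥ |A ∖ B| — true.
(b) carol: |A| = 5, |A ∩ B| = 3; needs |A ∩ B| > 2 — true.
(c) erin: |A| = 5, |A ∩ B| = 4; needs |A ∩ B| ≤ 3 — false.
(d) bob: |A| = 5, |A ∩ B| = 4; needs |A ∩ B| ≥ 4 — true.

3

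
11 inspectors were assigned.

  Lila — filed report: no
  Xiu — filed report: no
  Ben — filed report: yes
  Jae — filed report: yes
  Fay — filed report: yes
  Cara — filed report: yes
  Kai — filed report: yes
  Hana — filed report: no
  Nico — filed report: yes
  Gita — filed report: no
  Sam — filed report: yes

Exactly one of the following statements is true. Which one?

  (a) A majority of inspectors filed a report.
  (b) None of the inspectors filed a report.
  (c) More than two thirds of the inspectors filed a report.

|A| = 11, |A ∩ B| = 7, |A ∖ B| = 4.
(a) requires |A ∩ B| > |A ∖ B|: true.
(b) requires A ∩ B = ∅ (|A ∩ B| = 0): false.
(c) requires |A ∩ B| / |A| > 2/3: false.

(a)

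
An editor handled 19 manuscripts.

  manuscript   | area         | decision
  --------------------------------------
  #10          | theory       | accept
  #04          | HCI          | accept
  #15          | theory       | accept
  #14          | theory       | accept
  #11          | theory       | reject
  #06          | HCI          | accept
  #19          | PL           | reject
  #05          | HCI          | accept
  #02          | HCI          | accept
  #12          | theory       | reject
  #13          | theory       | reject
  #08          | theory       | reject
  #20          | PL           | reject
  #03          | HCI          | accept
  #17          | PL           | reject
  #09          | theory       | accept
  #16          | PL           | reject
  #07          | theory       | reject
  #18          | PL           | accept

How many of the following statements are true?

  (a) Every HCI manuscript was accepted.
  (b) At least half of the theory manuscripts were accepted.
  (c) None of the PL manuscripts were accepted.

(a) HCI: |A| = 5, |A ∩ B| = 5; needs A ⊆ B, i.e. every element of A is in B (|A ∖ B| = 0) — true.
(b) theory: |A| = 9, |A ∩ B| = 4; needs |A ∩ B| ≥ |A ∖ B| — false.
(c) PL: |A| = 5, |A ∩ B| = 1; needs A ∩ B = ∅ (|A ∩ B| = 0) — false.

1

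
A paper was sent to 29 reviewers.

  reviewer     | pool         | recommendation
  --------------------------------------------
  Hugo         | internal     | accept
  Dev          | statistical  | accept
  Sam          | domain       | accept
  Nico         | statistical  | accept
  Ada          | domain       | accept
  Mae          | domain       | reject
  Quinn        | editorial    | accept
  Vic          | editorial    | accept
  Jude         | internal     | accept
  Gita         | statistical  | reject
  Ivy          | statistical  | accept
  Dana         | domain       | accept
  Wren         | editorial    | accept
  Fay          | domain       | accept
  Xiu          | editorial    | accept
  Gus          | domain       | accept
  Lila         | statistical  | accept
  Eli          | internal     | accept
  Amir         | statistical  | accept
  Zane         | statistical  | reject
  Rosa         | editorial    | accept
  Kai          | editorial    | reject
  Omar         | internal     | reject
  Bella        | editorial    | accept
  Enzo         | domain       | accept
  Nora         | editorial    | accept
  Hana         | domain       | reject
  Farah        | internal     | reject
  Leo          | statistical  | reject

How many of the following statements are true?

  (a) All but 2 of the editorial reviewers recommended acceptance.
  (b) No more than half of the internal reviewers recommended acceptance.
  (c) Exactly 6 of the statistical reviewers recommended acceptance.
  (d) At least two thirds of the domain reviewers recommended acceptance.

1

(a) editorial: |A| = 8, |A ∩ B| = 7; needs |A ∖ B| = 2 — false.
(b) internal: |A| = 5, |A ∩ B| = 3; needs |A ∩ B| ≤ |A ∖ B| — false.
(c) statistical: |A| = 8, |A ∩ B| = 5; needs |A ∩ B| = 6 — false.
(d) domain: |A| = 8, |A ∩ B| = 6; needs |A ∩ B| / |A| ≥ 2/3 — true.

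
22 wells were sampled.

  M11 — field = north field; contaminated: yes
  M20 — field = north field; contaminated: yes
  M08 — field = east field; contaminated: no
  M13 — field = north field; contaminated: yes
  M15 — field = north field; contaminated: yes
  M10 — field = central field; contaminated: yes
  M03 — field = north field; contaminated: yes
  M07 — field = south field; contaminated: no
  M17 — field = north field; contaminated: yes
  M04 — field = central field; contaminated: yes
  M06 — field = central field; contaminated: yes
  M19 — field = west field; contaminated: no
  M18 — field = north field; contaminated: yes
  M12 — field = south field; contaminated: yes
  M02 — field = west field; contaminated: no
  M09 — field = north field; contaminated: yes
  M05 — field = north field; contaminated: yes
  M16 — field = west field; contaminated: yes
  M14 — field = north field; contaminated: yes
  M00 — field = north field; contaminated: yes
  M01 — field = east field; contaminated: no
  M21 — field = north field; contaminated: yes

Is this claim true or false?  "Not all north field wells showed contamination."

False

'Not all north field wells showed contamination' holds iff A ⊄ B (|A ∖ B| ≥ 1).
A (the restrictor) = {M11, M20, M13, M15, M03, M17, M18, M09, M05, M14, M00, M21}, |A| = 12.
A ∖ B = {}, so |A ∖ B| = 0.
So the statement is false.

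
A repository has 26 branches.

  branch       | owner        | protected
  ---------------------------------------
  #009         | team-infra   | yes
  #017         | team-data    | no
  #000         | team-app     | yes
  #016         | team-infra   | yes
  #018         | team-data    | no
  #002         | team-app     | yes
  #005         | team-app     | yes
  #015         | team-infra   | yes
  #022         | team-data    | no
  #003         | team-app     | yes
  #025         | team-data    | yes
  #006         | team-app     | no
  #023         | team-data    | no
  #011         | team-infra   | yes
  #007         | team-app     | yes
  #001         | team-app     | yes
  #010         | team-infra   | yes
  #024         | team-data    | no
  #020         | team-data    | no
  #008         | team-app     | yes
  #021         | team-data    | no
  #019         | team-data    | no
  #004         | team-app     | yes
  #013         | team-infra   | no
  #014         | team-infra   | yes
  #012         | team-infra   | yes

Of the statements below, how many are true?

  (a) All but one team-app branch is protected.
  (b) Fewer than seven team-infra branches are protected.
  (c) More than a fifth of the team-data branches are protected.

(a) team-app: |A| = 9, |A ∩ B| = 8; needs |A ∖ B| = 1 — true.
(b) team-infra: |A| = 8, |A ∩ B| = 7; needs |A ∩ B| < 7 — false.
(c) team-data: |A| = 9, |A ∩ B| = 1; needs |A ∩ B| / |A| > 1/5 — false.

1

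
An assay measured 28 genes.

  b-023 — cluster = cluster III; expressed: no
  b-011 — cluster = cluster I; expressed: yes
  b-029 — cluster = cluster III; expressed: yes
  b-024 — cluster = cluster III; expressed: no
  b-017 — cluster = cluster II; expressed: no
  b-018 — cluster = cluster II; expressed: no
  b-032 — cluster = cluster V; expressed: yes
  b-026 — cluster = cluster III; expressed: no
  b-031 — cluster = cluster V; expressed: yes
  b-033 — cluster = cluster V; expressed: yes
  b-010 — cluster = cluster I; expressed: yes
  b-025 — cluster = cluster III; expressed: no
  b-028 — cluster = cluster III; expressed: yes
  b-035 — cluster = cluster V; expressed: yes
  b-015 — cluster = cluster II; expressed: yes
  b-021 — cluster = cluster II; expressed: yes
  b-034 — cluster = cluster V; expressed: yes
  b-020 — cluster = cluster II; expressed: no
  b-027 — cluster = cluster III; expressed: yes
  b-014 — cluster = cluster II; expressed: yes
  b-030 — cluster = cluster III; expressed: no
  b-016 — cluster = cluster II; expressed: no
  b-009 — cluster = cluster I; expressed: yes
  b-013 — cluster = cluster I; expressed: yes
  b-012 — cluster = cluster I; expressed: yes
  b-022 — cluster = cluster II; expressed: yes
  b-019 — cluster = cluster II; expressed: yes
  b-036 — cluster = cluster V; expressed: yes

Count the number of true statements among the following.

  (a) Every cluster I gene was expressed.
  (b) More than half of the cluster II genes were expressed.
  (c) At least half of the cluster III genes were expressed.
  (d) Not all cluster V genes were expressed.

2

(a) cluster I: |A| = 5, |A ∩ B| = 5; needs A ⊆ B, i.e. every element of A is in B (|A ∖ B| = 0) — true.
(b) cluster II: |A| = 9, |A ∩ B| = 5; needs |A ∩ B| > |A ∖ B| — true.
(c) cluster III: |A| = 8, |A ∩ B| = 3; needs |A ∩ B| ≥ |A ∖ B| — false.
(d) cluster V: |A| = 6, |A ∩ B| = 6; needs A ⊄ B (|A ∖ B| ≥ 1) — false.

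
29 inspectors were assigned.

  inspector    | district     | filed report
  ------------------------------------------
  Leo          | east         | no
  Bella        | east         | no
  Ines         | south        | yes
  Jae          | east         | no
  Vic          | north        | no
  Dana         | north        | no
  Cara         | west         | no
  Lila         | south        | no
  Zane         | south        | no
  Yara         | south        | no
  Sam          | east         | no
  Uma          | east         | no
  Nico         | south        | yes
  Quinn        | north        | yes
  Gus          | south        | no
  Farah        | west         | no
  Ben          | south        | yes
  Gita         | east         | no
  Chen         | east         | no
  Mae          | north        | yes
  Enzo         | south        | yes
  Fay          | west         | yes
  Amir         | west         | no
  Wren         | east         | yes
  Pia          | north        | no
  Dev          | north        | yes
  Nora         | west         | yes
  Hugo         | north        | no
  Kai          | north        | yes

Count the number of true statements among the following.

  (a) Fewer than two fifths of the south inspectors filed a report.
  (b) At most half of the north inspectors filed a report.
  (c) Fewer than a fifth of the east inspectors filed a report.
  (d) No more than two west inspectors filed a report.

3

(a) south: |A| = 8, |A ∩ B| = 4; needs |A ∩ B| / |A| < 2/5 — false.
(b) north: |A| = 8, |A ∩ B| = 4; needs |A ∩ B| ≤ |A ∖ B| — true.
(c) east: |A| = 8, |A ∩ B| = 1; needs |A ∩ B| / |A| < 1/5 — true.
(d) west: |A| = 5, |A ∩ B| = 2; needs |A ∩ B| ≤ 2 — true.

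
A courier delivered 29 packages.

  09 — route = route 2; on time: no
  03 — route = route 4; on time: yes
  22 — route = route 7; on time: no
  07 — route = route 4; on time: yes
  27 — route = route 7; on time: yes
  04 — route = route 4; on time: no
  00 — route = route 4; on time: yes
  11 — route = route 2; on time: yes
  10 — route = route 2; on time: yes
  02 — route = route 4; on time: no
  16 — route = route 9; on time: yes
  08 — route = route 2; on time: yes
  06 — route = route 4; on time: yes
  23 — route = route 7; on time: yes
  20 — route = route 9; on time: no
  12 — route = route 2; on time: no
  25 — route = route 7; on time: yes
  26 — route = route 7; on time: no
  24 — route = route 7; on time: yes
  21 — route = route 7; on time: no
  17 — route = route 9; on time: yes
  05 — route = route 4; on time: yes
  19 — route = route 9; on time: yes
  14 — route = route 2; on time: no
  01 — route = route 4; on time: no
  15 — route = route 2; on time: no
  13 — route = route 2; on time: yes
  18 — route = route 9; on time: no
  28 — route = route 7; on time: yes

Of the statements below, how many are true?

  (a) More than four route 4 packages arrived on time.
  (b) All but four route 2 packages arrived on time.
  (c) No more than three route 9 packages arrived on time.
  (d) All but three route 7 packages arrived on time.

(a) route 4: |A| = 8, |A ∩ B| = 5; needs |A ∩ B| > 4 — true.
(b) route 2: |A| = 8, |A ∩ B| = 4; needs |A ∖ B| = 4 — true.
(c) route 9: |A| = 5, |A ∩ B| = 3; needs |A ∩ B| ≤ 3 — true.
(d) route 7: |A| = 8, |A ∩ B| = 5; needs |A ∖ B| = 3 — true.

4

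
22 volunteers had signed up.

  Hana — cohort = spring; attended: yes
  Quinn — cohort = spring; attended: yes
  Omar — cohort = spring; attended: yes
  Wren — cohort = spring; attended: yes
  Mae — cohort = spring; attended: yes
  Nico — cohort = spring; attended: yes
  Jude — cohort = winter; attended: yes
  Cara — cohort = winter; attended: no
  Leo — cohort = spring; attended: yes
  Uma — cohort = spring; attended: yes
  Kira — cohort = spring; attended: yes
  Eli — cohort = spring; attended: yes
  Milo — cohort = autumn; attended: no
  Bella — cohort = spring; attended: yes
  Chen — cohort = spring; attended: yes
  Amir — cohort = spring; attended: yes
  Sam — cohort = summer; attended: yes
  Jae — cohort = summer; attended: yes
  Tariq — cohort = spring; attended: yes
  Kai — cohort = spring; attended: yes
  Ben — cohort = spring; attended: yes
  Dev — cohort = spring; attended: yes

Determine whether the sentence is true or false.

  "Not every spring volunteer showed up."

Truth condition: A ⊄ B (|A ∖ B| ≥ 1).
|A| = 17, |A ∩ B| = 17, |A ∖ B| = 0.
So the statement is false.

False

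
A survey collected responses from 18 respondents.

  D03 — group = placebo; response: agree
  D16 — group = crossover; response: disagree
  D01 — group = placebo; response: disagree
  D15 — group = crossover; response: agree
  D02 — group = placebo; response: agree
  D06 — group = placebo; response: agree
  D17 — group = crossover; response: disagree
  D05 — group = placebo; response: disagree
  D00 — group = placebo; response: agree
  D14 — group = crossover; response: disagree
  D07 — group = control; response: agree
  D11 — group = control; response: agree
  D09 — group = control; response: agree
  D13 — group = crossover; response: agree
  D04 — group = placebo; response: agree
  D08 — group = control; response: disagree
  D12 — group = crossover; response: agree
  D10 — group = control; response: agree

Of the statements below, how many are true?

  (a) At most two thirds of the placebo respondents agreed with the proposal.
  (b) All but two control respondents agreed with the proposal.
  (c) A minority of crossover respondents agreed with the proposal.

(a) placebo: |A| = 7, |A ∩ B| = 5; needs |A ∩ B| / |A| ≤ 2/3 — false.
(b) control: |A| = 5, |A ∩ B| = 4; needs |A ∖ B| = 2 — false.
(c) crossover: |A| = 6, |A ∩ B| = 3; needs |A ∩ B| < |A ∖ B| — false.

0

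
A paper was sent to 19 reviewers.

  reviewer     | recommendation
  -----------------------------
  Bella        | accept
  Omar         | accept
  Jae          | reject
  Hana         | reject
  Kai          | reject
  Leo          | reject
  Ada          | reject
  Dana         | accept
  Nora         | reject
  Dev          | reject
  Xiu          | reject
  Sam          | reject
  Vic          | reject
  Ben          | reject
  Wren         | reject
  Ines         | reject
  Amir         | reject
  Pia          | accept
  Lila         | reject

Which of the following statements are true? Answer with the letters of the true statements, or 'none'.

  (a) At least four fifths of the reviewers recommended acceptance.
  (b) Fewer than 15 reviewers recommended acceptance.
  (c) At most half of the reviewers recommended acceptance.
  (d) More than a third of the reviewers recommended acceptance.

(b), (c)

|A| = 19, |A ∩ B| = 4, |A ∖ B| = 15.
(a) |A ∩ B| / |A| ≥ 4/5: fails.
(b) |A ∩ B| < 15: holds.
(c) |A ∩ B| ≤ |A ∖ B|: holds.
(d) |A ∩ B| / |A| > 1/3: fails.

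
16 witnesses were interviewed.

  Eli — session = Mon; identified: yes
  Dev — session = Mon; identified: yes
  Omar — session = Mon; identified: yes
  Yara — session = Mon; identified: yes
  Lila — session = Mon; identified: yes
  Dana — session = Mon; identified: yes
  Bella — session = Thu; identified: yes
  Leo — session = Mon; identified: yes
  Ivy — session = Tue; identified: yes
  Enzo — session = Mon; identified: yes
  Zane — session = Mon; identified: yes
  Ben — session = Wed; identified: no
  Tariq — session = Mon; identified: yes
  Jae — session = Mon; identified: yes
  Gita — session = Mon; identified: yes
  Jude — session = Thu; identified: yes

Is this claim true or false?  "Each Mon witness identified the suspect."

'Each Mon witness identified the suspect' holds iff A ⊆ B, i.e. every element of A is in B (|A ∖ B| = 0).
A (the restrictor) = {Eli, Dev, Omar, Yara, Lila, Dana, Leo, Enzo, Zane, Tariq, Jae, Gita}, |A| = 12.
A ∖ B = {}, so |A ∖ B| = 0.
So the statement is true.

True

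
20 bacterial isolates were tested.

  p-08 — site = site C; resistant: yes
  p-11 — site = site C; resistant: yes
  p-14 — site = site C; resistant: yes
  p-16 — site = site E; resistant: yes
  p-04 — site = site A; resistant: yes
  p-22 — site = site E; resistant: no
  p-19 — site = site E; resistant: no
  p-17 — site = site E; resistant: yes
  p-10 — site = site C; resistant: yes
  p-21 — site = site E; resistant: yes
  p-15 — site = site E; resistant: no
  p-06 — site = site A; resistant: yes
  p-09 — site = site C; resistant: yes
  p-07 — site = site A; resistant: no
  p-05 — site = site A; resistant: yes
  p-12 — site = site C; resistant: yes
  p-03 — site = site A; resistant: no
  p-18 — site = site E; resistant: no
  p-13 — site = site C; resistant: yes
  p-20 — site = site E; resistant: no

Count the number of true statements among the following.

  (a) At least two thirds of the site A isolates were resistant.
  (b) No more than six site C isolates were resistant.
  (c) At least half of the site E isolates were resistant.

0

(a) site A: |A| = 5, |A ∩ B| = 3; needs |A ∩ B| / |A| ≥ 2/3 — false.
(b) site C: |A| = 7, |A ∩ B| = 7; needs |A ∩ B| ≤ 6 — false.
(c) site E: |A| = 8, |A ∩ B| = 3; needs |A ∩ B| ≥ |A ∖ B| — false.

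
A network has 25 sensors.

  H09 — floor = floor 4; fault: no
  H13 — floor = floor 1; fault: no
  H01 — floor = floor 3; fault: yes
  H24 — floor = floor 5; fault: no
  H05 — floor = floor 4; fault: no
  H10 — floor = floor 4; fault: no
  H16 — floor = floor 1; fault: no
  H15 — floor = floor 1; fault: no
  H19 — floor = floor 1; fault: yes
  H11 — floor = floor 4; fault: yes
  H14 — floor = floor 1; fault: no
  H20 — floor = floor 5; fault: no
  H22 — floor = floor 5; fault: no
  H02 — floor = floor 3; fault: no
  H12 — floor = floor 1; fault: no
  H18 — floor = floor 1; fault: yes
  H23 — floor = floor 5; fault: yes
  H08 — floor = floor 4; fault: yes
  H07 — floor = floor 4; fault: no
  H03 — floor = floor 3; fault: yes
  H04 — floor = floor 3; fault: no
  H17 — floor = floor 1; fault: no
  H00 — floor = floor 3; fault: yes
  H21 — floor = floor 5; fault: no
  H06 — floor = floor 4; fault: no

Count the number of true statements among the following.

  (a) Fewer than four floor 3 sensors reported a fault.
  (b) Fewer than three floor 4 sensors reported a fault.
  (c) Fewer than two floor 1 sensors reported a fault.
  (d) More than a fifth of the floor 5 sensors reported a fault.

2

(a) floor 3: |A| = 5, |A ∩ B| = 3; needs |A ∩ B| < 4 — true.
(b) floor 4: |A| = 7, |A ∩ B| = 2; needs |A ∩ B| < 3 — true.
(c) floor 1: |A| = 8, |A ∩ B| = 2; needs |A ∩ B| < 2 — false.
(d) floor 5: |A| = 5, |A ∩ B| = 1; needs |A ∩ B| / |A| > 1/5 — false.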